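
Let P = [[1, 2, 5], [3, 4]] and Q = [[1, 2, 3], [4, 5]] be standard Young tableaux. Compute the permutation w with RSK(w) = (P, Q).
3 4 5 1 2

Reverse the RSK construction: for i from n down to 1, find the cell of Q containing i, remove the entry at that cell from P, and reverse-bump it up through P; the value ejected from row 1 is w(i).

Step i=5: Q has 5 at row 2, column 2; remove 4 from row 2 of P and reverse-bump: 4 enters row 1 and ejects 2. So w(5) = 2. P is now [[1, 4, 5], [3]].
Step i=4: Q has 4 at row 2, column 1; remove 3 from row 2 of P and reverse-bump: 3 enters row 1 and ejects 1. So w(4) = 1. P is now [[3, 4, 5]].
Step i=3: Q has 3 at row 1, column 3; remove that cell from P, ejecting 5. So w(3) = 5. P is now [[3, 4]].
Step i=2: Q has 2 at row 1, column 2; remove that cell from P, ejecting 4. So w(2) = 4. P is now [[3]].
Step i=1: Q has 1 at row 1, column 1; remove that cell from P, ejecting 3. So w(1) = 3. P is now [].

So w = 3 4 5 1 2.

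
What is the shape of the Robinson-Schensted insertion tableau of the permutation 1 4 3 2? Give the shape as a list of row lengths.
Row-insert each entry into an empty tableau.

After inserting 1: P = [[1]].
After inserting 4: P = [[1, 4]].
After inserting 3: P = [[1, 3], [4]].
After inserting 2: P = [[1, 2], [3], [4]].

The final insertion tableau P = [[1, 2], [3], [4]] has shape [2, 1, 1].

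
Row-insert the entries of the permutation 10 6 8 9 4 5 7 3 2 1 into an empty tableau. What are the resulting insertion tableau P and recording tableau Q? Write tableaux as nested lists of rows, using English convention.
Insert each entry of the permutation into P by Schensted row insertion, recording in Q the position of each new cell.

Insert 10: appended to row 1. P = [[10]].
Insert 6: 6 bumps 10 from row 1; 10 starts row 2. P = [[6], [10]].
Insert 8: appended to row 1. P = [[6, 8], [10]].
Insert 9: appended to row 1. P = [[6, 8, 9], [10]].
Insert 4: 4 bumps 6 from row 1; 6 bumps 10 from row 2; 10 starts row 3. P = [[4, 8, 9], [6], [10]].
Insert 5: 5 bumps 8 from row 1; 8 appends to row 2. P = [[4, 5, 9], [6, 8], [10]].
Insert 7: 7 bumps 9 from row 1; 9 appends to row 2. P = [[4, 5, 7], [6, 8, 9], [10]].
Insert 3: 3 bumps 4 from row 1; 4 bumps 6 from row 2; 6 bumps 10 from row 3; 10 starts row 4. P = [[3, 5, 7], [4, 8, 9], [6], [10]].
Insert 2: 2 bumps 3 from row 1; 3 bumps 4 from row 2; 4 bumps 6 from row 3; 6 bumps 10 from row 4; 10 starts row 5. P = [[2, 5, 7], [3, 8, 9], [4], [6], [10]].
Insert 1: 1 bumps 2 from row 1; 2 bumps 3 from row 2; 3 bumps 4 from row 3; 4 bumps 6 from row 4; 6 bumps 10 from row 5; 10 starts row 6. P = [[1, 5, 7], [2, 8, 9], [3], [4], [6], [10]].

So P = [[1, 5, 7], [2, 8, 9], [3], [4], [6], [10]], Q = [[1, 3, 4], [2, 6, 7], [5], [8], [9], [10]].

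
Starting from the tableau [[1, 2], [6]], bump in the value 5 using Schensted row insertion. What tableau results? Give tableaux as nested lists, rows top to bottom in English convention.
5 is larger than every entry of row 1, so it is appended to row 1. The new tableau is [[1, 2, 5], [6]].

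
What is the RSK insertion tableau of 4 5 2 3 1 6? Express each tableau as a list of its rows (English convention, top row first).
Insert 4: appended to row 1. P = [[4]].
Insert 5: appended to row 1. P = [[4, 5]].
Insert 2: 2 bumps 4 from row 1; 4 starts row 2. P = [[2, 5], [4]].
Insert 3: 3 bumps 5 from row 1; 5 appends to row 2. P = [[2, 3], [4, 5]].
Insert 1: 1 bumps 2 from row 1; 2 bumps 4 from row 2; 4 starts row 3. P = [[1, 3], [2, 5], [4]].
Insert 6: appended to row 1. P = [[1, 3, 6], [2, 5], [4]].

So P = [[1, 3, 6], [2, 5], [4]].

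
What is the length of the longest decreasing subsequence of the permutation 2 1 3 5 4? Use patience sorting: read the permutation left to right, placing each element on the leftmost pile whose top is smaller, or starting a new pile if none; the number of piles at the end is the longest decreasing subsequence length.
2

2: new pile. tops = [2]
1: new pile. tops = [2, 1]
3: onto pile 1 (replacing 2). tops = [3, 1]
5: onto pile 1 (replacing 3). tops = [5, 1]
4: onto pile 2 (replacing 1). tops = [5, 4]

2 piles, so the longest decreasing subsequence has length 2.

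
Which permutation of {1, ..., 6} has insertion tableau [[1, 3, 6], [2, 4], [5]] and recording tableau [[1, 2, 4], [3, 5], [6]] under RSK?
Reverse the RSK construction: for i from n down to 1, find the cell of Q containing i, remove the entry at that cell from P, and reverse-bump it up through P; the value ejected from row 1 is w(i).

Step i=6: Q has 6 at row 3, column 1; remove 5 from row 3 of P and reverse-bump: 5 enters row 2 and ejects 4; 4 enters row 1 and ejects 3. So w(6) = 3. P is now [[1, 4, 6], [2, 5]].
Step i=5: Q has 5 at row 2, column 2; remove 5 from row 2 of P and reverse-bump: 5 enters row 1 and ejects 4. So w(5) = 4. P is now [[1, 5, 6], [2]].
Step i=4: Q has 4 at row 1, column 3; remove that cell from P, ejecting 6. So w(4) = 6. P is now [[1, 5], [2]].
Step i=3: Q has 3 at row 2, column 1; remove 2 from row 2 of P and reverse-bump: 2 enters row 1 and ejects 1. So w(3) = 1. P is now [[2, 5]].
Step i=2: Q has 2 at row 1, column 2; remove that cell from P, ejecting 5. So w(2) = 5. P is now [[2]].
Step i=1: Q has 1 at row 1, column 1; remove that cell from P, ejecting 2. So w(1) = 2. P is now [].

So w = 2 5 1 6 4 3.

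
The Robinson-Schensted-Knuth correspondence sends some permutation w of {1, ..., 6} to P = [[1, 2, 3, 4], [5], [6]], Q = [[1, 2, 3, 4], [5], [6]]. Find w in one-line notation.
1 2 3 6 5 4

Reverse the RSK construction: for i from n down to 1, find the cell of Q containing i, remove the entry at that cell from P, and reverse-bump it up through P; the value ejected from row 1 is w(i).

Step i=6: Q has 6 at row 3, column 1; remove 6 from row 3 of P and reverse-bump: 6 enters row 2 and ejects 5; 5 enters row 1 and ejects 4. So w(6) = 4. P is now [[1, 2, 3, 5], [6]].
Step i=5: Q has 5 at row 2, column 1; remove 6 from row 2 of P and reverse-bump: 6 enters row 1 and ejects 5. So w(5) = 5. P is now [[1, 2, 3, 6]].
Step i=4: Q has 4 at row 1, column 4; remove that cell from P, ejecting 6. So w(4) = 6. P is now [[1, 2, 3]].
Step i=3: Q has 3 at row 1, column 3; remove that cell from P, ejecting 3. So w(3) = 3. P is now [[1, 2]].
Step i=2: Q has 2 at row 1, column 2; remove that cell from P, ejecting 2. So w(2) = 2. P is now [[1]].
Step i=1: Q has 1 at row 1, column 1; remove that cell from P, ejecting 1. So w(1) = 1. P is now [].

So w = 1 2 3 6 5 4.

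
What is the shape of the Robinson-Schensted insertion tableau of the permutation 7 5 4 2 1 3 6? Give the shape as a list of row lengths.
[3, 1, 1, 1, 1]

RSK row insertion gives P = [[1, 3, 6], [2], [4], [5], [7]], which has shape [3, 1, 1, 1, 1].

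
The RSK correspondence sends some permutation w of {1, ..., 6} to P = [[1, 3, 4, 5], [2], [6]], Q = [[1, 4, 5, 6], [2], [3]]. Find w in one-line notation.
Reverse the RSK construction: for i from n down to 1, find the cell of Q containing i, remove the entry at that cell from P, and reverse-bump it up through P; the value ejected from row 1 is w(i).

Step i=6: Q has 6 at row 1, column 4; remove that cell from P, ejecting 5. So w(6) = 5. P is now [[1, 3, 4], [2], [6]].
Step i=5: Q has 5 at row 1, column 3; remove that cell from P, ejecting 4. So w(5) = 4. P is now [[1, 3], [2], [6]].
Step i=4: Q has 4 at row 1, column 2; remove that cell from P, ejecting 3. So w(4) = 3. P is now [[1], [2], [6]].
Step i=3: Q has 3 at row 3, column 1; remove 6 from row 3 of P and reverse-bump: 6 enters row 2 and ejects 2; 2 enters row 1 and ejects 1. So w(3) = 1. P is now [[2], [6]].
Step i=2: Q has 2 at row 2, column 1; remove 6 from row 2 of P and reverse-bump: 6 enters row 1 and ejects 2. So w(2) = 2. P is now [[6]].
Step i=1: Q has 1 at row 1, column 1; remove that cell from P, ejecting 6. So w(1) = 6. P is now [].

So w = 6 2 1 3 4 5.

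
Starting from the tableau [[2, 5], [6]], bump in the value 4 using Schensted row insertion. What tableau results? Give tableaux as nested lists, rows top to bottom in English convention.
[[2, 4], [5], [6]]

In row 1, 4 replaces 5 (the leftmost entry greater than 4); 5 is bumped to row 2. In row 2, 5 replaces 6 (the leftmost entry greater than 5); 6 is bumped to row 3. 6 starts a new row 3. The new tableau is [[2, 4], [5], [6]].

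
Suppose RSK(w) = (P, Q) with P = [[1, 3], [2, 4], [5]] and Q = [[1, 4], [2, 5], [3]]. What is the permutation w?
5 2 1 4 3

Reverse the RSK construction: for i from n down to 1, find the cell of Q containing i, remove the entry at that cell from P, and reverse-bump it up through P; the value ejected from row 1 is w(i).

Step i=5: Q has 5 at row 2, column 2; remove 4 from row 2 of P and reverse-bump: 4 enters row 1 and ejects 3. So w(5) = 3. P is now [[1, 4], [2], [5]].
Step i=4: Q has 4 at row 1, column 2; remove that cell from P, ejecting 4. So w(4) = 4. P is now [[1], [2], [5]].
Step i=3: Q has 3 at row 3, column 1; remove 5 from row 3 of P and reverse-bump: 5 enters row 2 and ejects 2; 2 enters row 1 and ejects 1. So w(3) = 1. P is now [[2], [5]].
Step i=2: Q has 2 at row 2, column 1; remove 5 from row 2 of P and reverse-bump: 5 enters row 1 and ejects 2. So w(2) = 2. P is now [[5]].
Step i=1: Q has 1 at row 1, column 1; remove that cell from P, ejecting 5. So w(1) = 5. P is now [].

So w = 5 2 1 4 3.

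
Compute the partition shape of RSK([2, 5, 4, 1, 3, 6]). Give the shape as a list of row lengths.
[3, 2, 1]

RSK row insertion gives P = [[1, 3, 6], [2, 4], [5]], which has shape [3, 2, 1].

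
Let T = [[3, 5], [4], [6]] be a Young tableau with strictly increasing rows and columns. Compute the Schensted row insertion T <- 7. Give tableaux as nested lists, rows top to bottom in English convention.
7 is larger than every entry of row 1, so it is appended to row 1. The new tableau is [[3, 5, 7], [4], [6]].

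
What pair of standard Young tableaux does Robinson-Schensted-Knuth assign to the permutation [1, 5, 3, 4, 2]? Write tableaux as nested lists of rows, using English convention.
P = [[1, 2, 4], [3], [5]], Q = [[1, 2, 4], [3], [5]]

Insert each entry of the permutation into P by Schensted row insertion, recording in Q the position of each new cell.

Insert 1: appended to row 1. P = [[1]], Q = [[1]].
Insert 5: appended to row 1. P = [[1, 5]], Q = [[1, 2]].
Insert 3: 3 bumps 5 from row 1; 5 starts row 2. P = [[1, 3], [5]], Q = [[1, 2], [3]].
Insert 4: appended to row 1. P = [[1, 3, 4], [5]], Q = [[1, 2, 4], [3]].
Insert 2: 2 bumps 3 from row 1; 3 bumps 5 from row 2; 5 starts row 3. P = [[1, 2, 4], [3], [5]], Q = [[1, 2, 4], [3], [5]].

So P = [[1, 2, 4], [3], [5]], Q = [[1, 2, 4], [3], [5]].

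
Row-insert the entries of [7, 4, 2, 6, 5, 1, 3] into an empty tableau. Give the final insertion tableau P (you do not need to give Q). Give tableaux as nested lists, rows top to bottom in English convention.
P = [[1, 3], [2, 5], [4, 6], [7]]

Insert 7: appended to row 1. P = [[7]].
Insert 4: 4 bumps 7 from row 1; 7 starts row 2. P = [[4], [7]].
Insert 2: 2 bumps 4 from row 1; 4 bumps 7 from row 2; 7 starts row 3. P = [[2], [4], [7]].
Insert 6: appended to row 1. P = [[2, 6], [4], [7]].
Insert 5: 5 bumps 6 from row 1; 6 appends to row 2. P = [[2, 5], [4, 6], [7]].
Insert 1: 1 bumps 2 from row 1; 2 bumps 4 from row 2; 4 bumps 7 from row 3; 7 starts row 4. P = [[1, 5], [2, 6], [4], [7]].
Insert 3: 3 bumps 5 from row 1; 5 bumps 6 from row 2; 6 appends to row 3. P = [[1, 3], [2, 5], [4, 6], [7]].

So P = [[1, 3], [2, 5], [4, 6], [7]].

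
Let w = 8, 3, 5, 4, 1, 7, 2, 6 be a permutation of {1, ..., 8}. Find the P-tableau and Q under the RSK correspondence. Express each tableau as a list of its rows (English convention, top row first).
P = [[1, 2, 6], [3, 4, 7], [5], [8]], Q = [[1, 3, 6], [2, 7, 8], [4], [5]]

Insert each entry of the permutation into P by Schensted row insertion, recording in Q the position of each new cell.

Insert 8: appended to row 1. P = [[8]].
Insert 3: 3 bumps 8 from row 1; 8 starts row 2. P = [[3], [8]].
Insert 5: appended to row 1. P = [[3, 5], [8]].
Insert 4: 4 bumps 5 from row 1; 5 bumps 8 from row 2; 8 starts row 3. P = [[3, 4], [5], [8]].
Insert 1: 1 bumps 3 from row 1; 3 bumps 5 from row 2; 5 bumps 8 from row 3; 8 starts row 4. P = [[1, 4], [3], [5], [8]].
Insert 7: appended to row 1. P = [[1, 4, 7], [3], [5], [8]].
Insert 2: 2 bumps 4 from row 1; 4 appends to row 2. P = [[1, 2, 7], [3, 4], [5], [8]].
Insert 6: 6 bumps 7 from row 1; 7 appends to row 2. P = [[1, 2, 6], [3, 4, 7], [5], [8]].

So P = [[1, 2, 6], [3, 4, 7], [5], [8]], Q = [[1, 3, 6], [2, 7, 8], [4], [5]].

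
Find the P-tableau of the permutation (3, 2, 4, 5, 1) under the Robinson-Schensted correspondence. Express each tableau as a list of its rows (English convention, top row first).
Insert 3: appended to row 1. P = [[3]].
Insert 2: 2 bumps 3 from row 1; 3 starts row 2. P = [[2], [3]].
Insert 4: appended to row 1. P = [[2, 4], [3]].
Insert 5: appended to row 1. P = [[2, 4, 5], [3]].
Insert 1: 1 bumps 2 from row 1; 2 bumps 3 from row 2; 3 starts row 3. P = [[1, 4, 5], [2], [3]].

So P = [[1, 4, 5], [2], [3]].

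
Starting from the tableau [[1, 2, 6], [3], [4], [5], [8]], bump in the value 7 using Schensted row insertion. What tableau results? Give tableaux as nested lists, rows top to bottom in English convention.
[[1, 2, 6, 7], [3], [4], [5], [8]]

7 is larger than every entry of row 1, so it is appended to row 1. The new tableau is [[1, 2, 6, 7], [3], [4], [5], [8]].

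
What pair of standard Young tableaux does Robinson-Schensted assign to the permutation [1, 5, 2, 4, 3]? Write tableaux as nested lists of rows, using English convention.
P = [[1, 2, 3], [4], [5]], Q = [[1, 2, 4], [3], [5]]

Insert each entry of the permutation into P by Schensted row insertion, recording in Q the position of each new cell.

Insert 1: appended to row 1. P = [[1]].
Insert 5: appended to row 1. P = [[1, 5]].
Insert 2: 2 bumps 5 from row 1; 5 starts row 2. P = [[1, 2], [5]].
Insert 4: appended to row 1. P = [[1, 2, 4], [5]].
Insert 3: 3 bumps 4 from row 1; 4 bumps 5 from row 2; 5 starts row 3. P = [[1, 2, 3], [4], [5]].

So P = [[1, 2, 3], [4], [5]], Q = [[1, 2, 4], [3], [5]].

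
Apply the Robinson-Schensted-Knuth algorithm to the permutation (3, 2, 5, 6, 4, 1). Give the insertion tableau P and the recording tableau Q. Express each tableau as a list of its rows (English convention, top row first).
P = [[1, 4, 6], [2, 5], [3]], Q = [[1, 3, 4], [2, 5], [6]]

Insert each entry of the permutation into P by Schensted row insertion, recording in Q the position of each new cell.

Insert 3: appended to row 1. P = [[3]], Q = [[1]].
Insert 2: 2 bumps 3 from row 1; 3 starts row 2. P = [[2], [3]], Q = [[1], [2]].
Insert 5: appended to row 1. P = [[2, 5], [3]], Q = [[1, 3], [2]].
Insert 6: appended to row 1. P = [[2, 5, 6], [3]], Q = [[1, 3, 4], [2]].
Insert 4: 4 bumps 5 from row 1; 5 appends to row 2. P = [[2, 4, 6], [3, 5]], Q = [[1, 3, 4], [2, 5]].
Insert 1: 1 bumps 2 from row 1; 2 bumps 3 from row 2; 3 starts row 3. P = [[1, 4, 6], [2, 5], [3]], Q = [[1, 3, 4], [2, 5], [6]].

So P = [[1, 4, 6], [2, 5], [3]], Q = [[1, 3, 4], [2, 5], [6]].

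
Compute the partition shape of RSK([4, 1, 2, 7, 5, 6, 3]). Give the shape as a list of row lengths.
Row-insert each entry into an empty tableau.

After inserting 4: P = [[4]].
After inserting 1: P = [[1], [4]].
After inserting 2: P = [[1, 2], [4]].
After inserting 7: P = [[1, 2, 7], [4]].
After inserting 5: P = [[1, 2, 5], [4, 7]].
After inserting 6: P = [[1, 2, 5, 6], [4, 7]].
After inserting 3: P = [[1, 2, 3, 6], [4, 5], [7]].

The final insertion tableau P = [[1, 2, 3, 6], [4, 5], [7]] has shape [4, 2, 1].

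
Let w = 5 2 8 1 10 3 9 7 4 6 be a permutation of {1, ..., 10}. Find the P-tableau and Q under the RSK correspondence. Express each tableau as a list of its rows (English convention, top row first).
P = [[1, 3, 4, 6], [2, 7, 9], [5, 8], [10]], Q = [[1, 3, 5, 10], [2, 6, 7], [4, 8], [9]]

Insert each entry of the permutation into P by Schensted row insertion, recording in Q the position of each new cell.

Insert 5: appended to row 1. P = [[5]].
Insert 2: 2 bumps 5 from row 1; 5 starts row 2. P = [[2], [5]].
Insert 8: appended to row 1. P = [[2, 8], [5]].
Insert 1: 1 bumps 2 from row 1; 2 bumps 5 from row 2; 5 starts row 3. P = [[1, 8], [2], [5]].
Insert 10: appended to row 1. P = [[1, 8, 10], [2], [5]].
Insert 3: 3 bumps 8 from row 1; 8 appends to row 2. P = [[1, 3, 10], [2, 8], [5]].
Insert 9: 9 bumps 10 from row 1; 10 appends to row 2. P = [[1, 3, 9], [2, 8, 10], [5]].
Insert 7: 7 bumps 9 from row 1; 9 bumps 10 from row 2; 10 appends to row 3. P = [[1, 3, 7], [2, 8, 9], [5, 10]].
Insert 4: 4 bumps 7 from row 1; 7 bumps 8 from row 2; 8 bumps 10 from row 3; 10 starts row 4. P = [[1, 3, 4], [2, 7, 9], [5, 8], [10]].
Insert 6: appended to row 1. P = [[1, 3, 4, 6], [2, 7, 9], [5, 8], [10]].

So P = [[1, 3, 4, 6], [2, 7, 9], [5, 8], [10]], Q = [[1, 3, 5, 10], [2, 6, 7], [4, 8], [9]].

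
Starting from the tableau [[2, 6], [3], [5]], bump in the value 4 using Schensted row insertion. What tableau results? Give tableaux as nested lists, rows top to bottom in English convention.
[[2, 4], [3, 6], [5]]

In row 1, 4 replaces 6 (the leftmost entry greater than 4); 6 is bumped to row 2. 6 is appended to row 2. The new tableau is [[2, 4], [3, 6], [5]].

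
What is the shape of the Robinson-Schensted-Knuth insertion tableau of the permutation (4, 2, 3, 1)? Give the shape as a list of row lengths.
RSK row insertion gives P = [[1, 3], [2], [4]], which has shape [2, 1, 1].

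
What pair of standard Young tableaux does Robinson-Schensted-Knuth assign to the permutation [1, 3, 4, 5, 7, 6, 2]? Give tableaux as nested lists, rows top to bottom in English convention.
Insert each entry of the permutation into P by Schensted row insertion, recording in Q the position of each new cell.

After inserting 1: P = [[1]].
After inserting 3: P = [[1, 3]].
After inserting 4: P = [[1, 3, 4]].
After inserting 5: P = [[1, 3, 4, 5]].
After inserting 7: P = [[1, 3, 4, 5, 7]].
After inserting 6: P = [[1, 3, 4, 5, 6], [7]].
After inserting 2: P = [[1, 2, 4, 5, 6], [3], [7]].

So P = [[1, 2, 4, 5, 6], [3], [7]], Q = [[1, 2, 3, 4, 5], [6], [7]].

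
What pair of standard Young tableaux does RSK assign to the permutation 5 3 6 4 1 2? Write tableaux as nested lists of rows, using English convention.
P = [[1, 2], [3, 4], [5, 6]], Q = [[1, 3], [2, 4], [5, 6]]

Insert each entry of the permutation into P by Schensted row insertion, recording in Q the position of each new cell.

Insert 5: appended to row 1. P = [[5]], Q = [[1]].
Insert 3: 3 bumps 5 from row 1; 5 starts row 2. P = [[3], [5]], Q = [[1], [2]].
Insert 6: appended to row 1. P = [[3, 6], [5]], Q = [[1, 3], [2]].
Insert 4: 4 bumps 6 from row 1; 6 appends to row 2. P = [[3, 4], [5, 6]], Q = [[1, 3], [2, 4]].
Insert 1: 1 bumps 3 from row 1; 3 bumps 5 from row 2; 5 starts row 3. P = [[1, 4], [3, 6], [5]], Q = [[1, 3], [2, 4], [5]].
Insert 2: 2 bumps 4 from row 1; 4 bumps 6 from row 2; 6 appends to row 3. P = [[1, 2], [3, 4], [5, 6]], Q = [[1, 3], [2, 4], [5, 6]].

So P = [[1, 2], [3, 4], [5, 6]], Q = [[1, 3], [2, 4], [5, 6]].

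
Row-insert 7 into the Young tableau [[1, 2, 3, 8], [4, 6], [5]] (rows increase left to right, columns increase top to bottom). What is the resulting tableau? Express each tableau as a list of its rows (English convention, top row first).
[[1, 2, 3, 7], [4, 6, 8], [5]]

In row 1, 7 replaces 8 (the leftmost entry greater than 7); 8 is bumped to row 2. 8 is appended to row 2. The new tableau is [[1, 2, 3, 7], [4, 6, 8], [5]].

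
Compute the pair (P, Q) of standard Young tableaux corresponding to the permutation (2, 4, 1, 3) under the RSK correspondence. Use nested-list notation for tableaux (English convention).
P = [[1, 3], [2, 4]], Q = [[1, 2], [3, 4]]

Insert each entry of the permutation into P by Schensted row insertion, recording in Q the position of each new cell.

Insert 2: appended to row 1. P = [[2]].
Insert 4: appended to row 1. P = [[2, 4]].
Insert 1: 1 bumps 2 from row 1; 2 starts row 2. P = [[1, 4], [2]].
Insert 3: 3 bumps 4 from row 1; 4 appends to row 2. P = [[1, 3], [2, 4]].

So P = [[1, 3], [2, 4]], Q = [[1, 2], [3, 4]].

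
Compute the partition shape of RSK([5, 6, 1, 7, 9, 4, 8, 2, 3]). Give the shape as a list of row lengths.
Row-insert each entry into an empty tableau.

After inserting 5: P = [[5]].
After inserting 6: P = [[5, 6]].
After inserting 1: P = [[1, 6], [5]].
After inserting 7: P = [[1, 6, 7], [5]].
After inserting 9: P = [[1, 6, 7, 9], [5]].
After inserting 4: P = [[1, 4, 7, 9], [5, 6]].
After inserting 8: P = [[1, 4, 7, 8], [5, 6, 9]].
After inserting 2: P = [[1, 2, 7, 8], [4, 6, 9], [5]].
After inserting 3: P = [[1, 2, 3, 8], [4, 6, 7], [5, 9]].

The final insertion tableau P = [[1, 2, 3, 8], [4, 6, 7], [5, 9]] has shape [4, 3, 2].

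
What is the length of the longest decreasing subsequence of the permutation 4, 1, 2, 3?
2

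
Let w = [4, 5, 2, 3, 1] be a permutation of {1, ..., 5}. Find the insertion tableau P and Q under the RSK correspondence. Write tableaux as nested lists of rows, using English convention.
Insert each entry of the permutation into P by Schensted row insertion, recording in Q the position of each new cell.

Insert 4: appended to row 1. P = [[4]], Q = [[1]].
Insert 5: appended to row 1. P = [[4, 5]], Q = [[1, 2]].
Insert 2: 2 bumps 4 from row 1; 4 starts row 2. P = [[2, 5], [4]], Q = [[1, 2], [3]].
Insert 3: 3 bumps 5 from row 1; 5 appends to row 2. P = [[2, 3], [4, 5]], Q = [[1, 2], [3, 4]].
Insert 1: 1 bumps 2 from row 1; 2 bumps 4 from row 2; 4 starts row 3. P = [[1, 3], [2, 5], [4]], Q = [[1, 2], [3, 4], [5]].

So P = [[1, 3], [2, 5], [4]], Q = [[1, 2], [3, 4], [5]].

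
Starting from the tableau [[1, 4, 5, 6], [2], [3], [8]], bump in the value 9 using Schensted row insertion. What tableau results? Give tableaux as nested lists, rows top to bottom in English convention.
9 is larger than every entry of row 1, so it is appended to row 1. The new tableau is [[1, 4, 5, 6, 9], [2], [3], [8]].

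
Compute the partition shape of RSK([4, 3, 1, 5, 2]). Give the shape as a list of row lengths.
[2, 2, 1]

Row-insert each entry into an empty tableau.

After inserting 4: P = [[4]].
After inserting 3: P = [[3], [4]].
After inserting 1: P = [[1], [3], [4]].
After inserting 5: P = [[1, 5], [3], [4]].
After inserting 2: P = [[1, 2], [3, 5], [4]].

The final insertion tableau P = [[1, 2], [3, 5], [4]] has shape [2, 2, 1].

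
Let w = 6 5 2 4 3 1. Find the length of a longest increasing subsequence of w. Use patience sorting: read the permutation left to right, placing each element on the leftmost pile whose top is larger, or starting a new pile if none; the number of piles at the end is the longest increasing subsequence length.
2

6: new pile. tops = [6]
5: onto pile 1 (replacing 6). tops = [5]
2: onto pile 1 (replacing 5). tops = [2]
4: new pile. tops = [2, 4]
3: onto pile 2 (replacing 4). tops = [2, 3]
1: onto pile 1 (replacing 2). tops = [1, 3]

2 piles, so the longest increasing subsequence has length 2.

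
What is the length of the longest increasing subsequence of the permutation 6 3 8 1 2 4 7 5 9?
5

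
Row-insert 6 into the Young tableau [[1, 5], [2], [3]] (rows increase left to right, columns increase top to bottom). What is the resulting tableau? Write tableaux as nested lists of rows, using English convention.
6 is larger than every entry of row 1, so it is appended to row 1. The new tableau is [[1, 5, 6], [2], [3]].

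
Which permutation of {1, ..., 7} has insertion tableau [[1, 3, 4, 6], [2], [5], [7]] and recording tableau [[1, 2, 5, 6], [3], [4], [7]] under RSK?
Reverse the RSK construction: for i from n down to 1, find the cell of Q containing i, remove the entry at that cell from P, and reverse-bump it up through P; the value ejected from row 1 is w(i).

Step i=7: Q has 7 at row 4, column 1; remove 7 from row 4 of P and reverse-bump: 7 enters row 3 and ejects 5; 5 enters row 2 and ejects 2; 2 enters row 1 and ejects 1. So w(7) = 1. P is now [[2, 3, 4, 6], [5], [7]].
Step i=6: Q has 6 at row 1, column 4; remove that cell from P, ejecting 6. So w(6) = 6. P is now [[2, 3, 4], [5], [7]].
Step i=5: Q has 5 at row 1, column 3; remove that cell from P, ejecting 4. So w(5) = 4. P is now [[2, 3], [5], [7]].
Step i=4: Q has 4 at row 3, column 1; remove 7 from row 3 of P and reverse-bump: 7 enters row 2 and ejects 5; 5 enters row 1 and ejects 3. So w(4) = 3. P is now [[2, 5], [7]].
Step i=3: Q has 3 at row 2, column 1; remove 7 from row 2 of P and reverse-bump: 7 enters row 1 and ejects 5. So w(3) = 5. P is now [[2, 7]].
Step i=2: Q has 2 at row 1, column 2; remove that cell from P, ejecting 7. So w(2) = 7. P is now [[2]].
Step i=1: Q has 1 at row 1, column 1; remove that cell from P, ejecting 2. So w(1) = 2. P is now [].

So w = 2 7 5 3 4 6 1.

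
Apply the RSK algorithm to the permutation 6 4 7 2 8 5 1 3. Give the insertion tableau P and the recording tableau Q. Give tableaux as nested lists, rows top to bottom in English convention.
Insert each entry of the permutation into P by Schensted row insertion, recording in Q the position of each new cell.

Insert 6: appended to row 1. P = [[6]].
Insert 4: 4 bumps 6 from row 1; 6 starts row 2. P = [[4], [6]].
Insert 7: appended to row 1. P = [[4, 7], [6]].
Insert 2: 2 bumps 4 from row 1; 4 bumps 6 from row 2; 6 starts row 3. P = [[2, 7], [4], [6]].
Insert 8: appended to row 1. P = [[2, 7, 8], [4], [6]].
Insert 5: 5 bumps 7 from row 1; 7 appends to row 2. P = [[2, 5, 8], [4, 7], [6]].
Insert 1: 1 bumps 2 from row 1; 2 bumps 4 from row 2; 4 bumps 6 from row 3; 6 starts row 4. P = [[1, 5, 8], [2, 7], [4], [6]].
Insert 3: 3 bumps 5 from row 1; 5 bumps 7 from row 2; 7 appends to row 3. P = [[1, 3, 8], [2, 5], [4, 7], [6]].

So P = [[1, 3, 8], [2, 5], [4, 7], [6]], Q = [[1, 3, 5], [2, 6], [4, 8], [7]].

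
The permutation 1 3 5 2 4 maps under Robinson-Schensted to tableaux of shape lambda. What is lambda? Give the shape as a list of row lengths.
[3, 2]

RSK row insertion gives P = [[1, 2, 4], [3, 5]], which has shape [3, 2].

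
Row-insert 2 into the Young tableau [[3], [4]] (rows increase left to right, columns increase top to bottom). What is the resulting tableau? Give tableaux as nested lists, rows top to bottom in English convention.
In row 1, 2 replaces 3 (the leftmost entry greater than 2); 3 is bumped to row 2. In row 2, 3 replaces 4 (the leftmost entry greater than 3); 4 is bumped to row 3. 4 starts a new row 3. The new tableau is [[2], [3], [4]].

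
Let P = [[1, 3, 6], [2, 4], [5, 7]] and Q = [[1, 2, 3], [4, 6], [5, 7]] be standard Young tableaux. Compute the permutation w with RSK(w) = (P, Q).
Reverse the RSK construction: for i from n down to 1, find the cell of Q containing i, remove the entry at that cell from P, and reverse-bump it up through P; the value ejected from row 1 is w(i).

Step i=7: Q has 7 at row 3, column 2; remove 7 from row 3 of P and reverse-bump: 7 enters row 2 and ejects 4; 4 enters row 1 and ejects 3. So w(7) = 3. P is now [[1, 4, 6], [2, 7], [5]].
Step i=6: Q has 6 at row 2, column 2; remove 7 from row 2 of P and reverse-bump: 7 enters row 1 and ejects 6. So w(6) = 6. P is now [[1, 4, 7], [2], [5]].
Step i=5: Q has 5 at row 3, column 1; remove 5 from row 3 of P and reverse-bump: 5 enters row 2 and ejects 2; 2 enters row 1 and ejects 1. So w(5) = 1. P is now [[2, 4, 7], [5]].
Step i=4: Q has 4 at row 2, column 1; remove 5 from row 2 of P and reverse-bump: 5 enters row 1 and ejects 4. So w(4) = 4. P is now [[2, 5, 7]].
Step i=3: Q has 3 at row 1, column 3; remove that cell from P, ejecting 7. So w(3) = 7. P is now [[2, 5]].
Step i=2: Q has 2 at row 1, column 2; remove that cell from P, ejecting 5. So w(2) = 5. P is now [[2]].
Step i=1: Q has 1 at row 1, column 1; remove that cell from P, ejecting 2. So w(1) = 2. P is now [].

So w = 2 5 7 4 1 6 3.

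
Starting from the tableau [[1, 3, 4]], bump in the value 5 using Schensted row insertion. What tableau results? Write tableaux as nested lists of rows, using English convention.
5 is larger than every entry of row 1, so it is appended to row 1. The new tableau is [[1, 3, 4, 5]].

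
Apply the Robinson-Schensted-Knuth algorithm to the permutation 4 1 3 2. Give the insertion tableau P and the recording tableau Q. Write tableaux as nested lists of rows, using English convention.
Insert each entry of the permutation into P by Schensted row insertion, recording in Q the position of each new cell.

Insert 4: appended to row 1. P = [[4]].
Insert 1: 1 bumps 4 from row 1; 4 starts row 2. P = [[1], [4]].
Insert 3: appended to row 1. P = [[1, 3], [4]].
Insert 2: 2 bumps 3 from row 1; 3 bumps 4 from row 2; 4 starts row 3. P = [[1, 2], [3], [4]].

So P = [[1, 2], [3], [4]], Q = [[1, 3], [2], [4]].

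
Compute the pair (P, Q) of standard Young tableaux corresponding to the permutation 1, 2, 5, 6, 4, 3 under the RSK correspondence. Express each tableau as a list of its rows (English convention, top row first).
Insert each entry of the permutation into P by Schensted row insertion, recording in Q the position of each new cell.

Insert 1: appended to row 1. P = [[1]], Q = [[1]].
Insert 2: appended to row 1. P = [[1, 2]], Q = [[1, 2]].
Insert 5: appended to row 1. P = [[1, 2, 5]], Q = [[1, 2, 3]].
Insert 6: appended to row 1. P = [[1, 2, 5, 6]], Q = [[1, 2, 3, 4]].
Insert 4: 4 bumps 5 from row 1; 5 starts row 2. P = [[1, 2, 4, 6], [5]], Q = [[1, 2, 3, 4], [5]].
Insert 3: 3 bumps 4 from row 1; 4 bumps 5 from row 2; 5 starts row 3. P = [[1, 2, 3, 6], [4], [5]], Q = [[1, 2, 3, 4], [5], [6]].

So P = [[1, 2, 3, 6], [4], [5]], Q = [[1, 2, 3, 4], [5], [6]].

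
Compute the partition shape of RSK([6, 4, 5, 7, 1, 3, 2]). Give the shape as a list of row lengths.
[3, 2, 1, 1]

Row-insert each entry into an empty tableau.

After inserting 6: P = [[6]].
After inserting 4: P = [[4], [6]].
After inserting 5: P = [[4, 5], [6]].
After inserting 7: P = [[4, 5, 7], [6]].
After inserting 1: P = [[1, 5, 7], [4], [6]].
After inserting 3: P = [[1, 3, 7], [4, 5], [6]].
After inserting 2: P = [[1, 2, 7], [3, 5], [4], [6]].

The final insertion tableau P = [[1, 2, 7], [3, 5], [4], [6]] has shape [3, 2, 1, 1].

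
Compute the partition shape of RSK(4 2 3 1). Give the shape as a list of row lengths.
[2, 1, 1]

Row-insert each entry into an empty tableau.

After inserting 4: P = [[4]].
After inserting 2: P = [[2], [4]].
After inserting 3: P = [[2, 3], [4]].
After inserting 1: P = [[1, 3], [2], [4]].

The final insertion tableau P = [[1, 3], [2], [4]] has shape [2, 1, 1].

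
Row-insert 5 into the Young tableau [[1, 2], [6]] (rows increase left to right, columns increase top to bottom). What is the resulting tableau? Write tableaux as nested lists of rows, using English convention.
5 is larger than every entry of row 1, so it is appended to row 1. The new tableau is [[1, 2, 5], [6]].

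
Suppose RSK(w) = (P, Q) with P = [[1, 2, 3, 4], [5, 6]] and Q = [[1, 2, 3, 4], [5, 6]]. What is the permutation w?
1 2 5 6 3 4

Reverse RSK: for i = n, n-1, ..., 1, locate i in Q, remove the corresponding corner cell from P, and reverse-bump its entry up through P; the value ejected from row 1 is w(i).

So w = 1 2 5 6 3 4.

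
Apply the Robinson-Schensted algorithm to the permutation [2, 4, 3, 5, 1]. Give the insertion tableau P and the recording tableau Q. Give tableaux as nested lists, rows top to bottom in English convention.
Insert each entry of the permutation into P by Schensted row insertion, recording in Q the position of each new cell.

Insert 2: appended to row 1. P = [[2]].
Insert 4: appended to row 1. P = [[2, 4]].
Insert 3: 3 bumps 4 from row 1; 4 starts row 2. P = [[2, 3], [4]].
Insert 5: appended to row 1. P = [[2, 3, 5], [4]].
Insert 1: 1 bumps 2 from row 1; 2 bumps 4 from row 2; 4 starts row 3. P = [[1, 3, 5], [2], [4]].

So P = [[1, 3, 5], [2], [4]], Q = [[1, 2, 4], [3], [5]].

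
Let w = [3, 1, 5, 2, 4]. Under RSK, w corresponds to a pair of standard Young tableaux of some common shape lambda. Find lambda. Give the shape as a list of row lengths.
[3, 2]

Row-insert each entry into an empty tableau.

After inserting 3: P = [[3]].
After inserting 1: P = [[1], [3]].
After inserting 5: P = [[1, 5], [3]].
After inserting 2: P = [[1, 2], [3, 5]].
After inserting 4: P = [[1, 2, 4], [3, 5]].

The final insertion tableau P = [[1, 2, 4], [3, 5]] has shape [3, 2].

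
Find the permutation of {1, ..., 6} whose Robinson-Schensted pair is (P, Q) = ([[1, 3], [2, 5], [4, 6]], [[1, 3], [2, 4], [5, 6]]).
4 2 6 5 1 3

Reverse RSK: for i = n, n-1, ..., 1, locate i in Q, remove the corresponding corner cell from P, and reverse-bump its entry up through P; the value ejected from row 1 is w(i).

So w = 4 2 6 5 1 3.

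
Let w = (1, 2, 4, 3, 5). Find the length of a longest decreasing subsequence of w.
2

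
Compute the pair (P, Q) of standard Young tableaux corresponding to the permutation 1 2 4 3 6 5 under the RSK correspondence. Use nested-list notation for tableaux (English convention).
P = [[1, 2, 3, 5], [4, 6]], Q = [[1, 2, 3, 5], [4, 6]]

Insert each entry of the permutation into P by Schensted row insertion, recording in Q the position of each new cell.

Insert 1: appended to row 1. P = [[1]].
Insert 2: appended to row 1. P = [[1, 2]].
Insert 4: appended to row 1. P = [[1, 2, 4]].
Insert 3: 3 bumps 4 from row 1; 4 starts row 2. P = [[1, 2, 3], [4]].
Insert 6: appended to row 1. P = [[1, 2, 3, 6], [4]].
Insert 5: 5 bumps 6 from row 1; 6 appends to row 2. P = [[1, 2, 3, 5], [4, 6]].

So P = [[1, 2, 3, 5], [4, 6]], Q = [[1, 2, 3, 5], [4, 6]].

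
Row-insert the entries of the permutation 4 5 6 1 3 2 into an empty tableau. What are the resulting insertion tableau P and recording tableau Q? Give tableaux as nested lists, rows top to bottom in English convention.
Insert each entry of the permutation into P by Schensted row insertion, recording in Q the position of each new cell.

After inserting 4: P = [[4]].
After inserting 5: P = [[4, 5]].
After inserting 6: P = [[4, 5, 6]].
After inserting 1: P = [[1, 5, 6], [4]].
After inserting 3: P = [[1, 3, 6], [4, 5]].
After inserting 2: P = [[1, 2, 6], [3, 5], [4]].

So P = [[1, 2, 6], [3, 5], [4]], Q = [[1, 2, 3], [4, 5], [6]].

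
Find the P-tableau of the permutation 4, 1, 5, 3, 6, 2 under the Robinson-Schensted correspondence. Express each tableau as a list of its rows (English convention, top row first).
P = [[1, 2, 6], [3, 5], [4]]

Insert 4: appended to row 1. P = [[4]].
Insert 1: 1 bumps 4 from row 1; 4 starts row 2. P = [[1], [4]].
Insert 5: appended to row 1. P = [[1, 5], [4]].
Insert 3: 3 bumps 5 from row 1; 5 appends to row 2. P = [[1, 3], [4, 5]].
Insert 6: appended to row 1. P = [[1, 3, 6], [4, 5]].
Insert 2: 2 bumps 3 from row 1; 3 bumps 4 from row 2; 4 starts row 3. P = [[1, 2, 6], [3, 5], [4]].

So P = [[1, 2, 6], [3, 5], [4]].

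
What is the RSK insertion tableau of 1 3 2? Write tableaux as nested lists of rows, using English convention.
Insert 1: appended to row 1. P = [[1]].
Insert 3: appended to row 1. P = [[1, 3]].
Insert 2: 2 bumps 3 from row 1; 3 starts row 2. P = [[1, 2], [3]].

So P = [[1, 2], [3]].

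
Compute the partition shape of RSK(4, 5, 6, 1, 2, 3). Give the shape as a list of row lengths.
RSK row insertion gives P = [[1, 2, 3], [4, 5, 6]], which has shape [3, 3].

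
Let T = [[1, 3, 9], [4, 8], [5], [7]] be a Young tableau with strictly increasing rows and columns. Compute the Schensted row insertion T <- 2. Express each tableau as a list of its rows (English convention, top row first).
[[1, 2, 9], [3, 8], [4], [5], [7]]

In row 1, 2 replaces 3 (the leftmost entry greater than 2); 3 is bumped to row 2. In row 2, 3 replaces 4 (the leftmost entry greater than 3); 4 is bumped to row 3. In row 3, 4 replaces 5 (the leftmost entry greater than 4); 5 is bumped to row 4. In row 4, 5 replaces 7 (the leftmost entry greater than 5); 7 is bumped to row 5. 7 starts a new row 5. The new tableau is [[1, 2, 9], [3, 8], [4], [5], [7]].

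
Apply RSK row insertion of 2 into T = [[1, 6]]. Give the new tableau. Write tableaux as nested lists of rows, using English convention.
In row 1, 2 replaces 6 (the leftmost entry greater than 2); 6 is bumped to row 2. 6 starts a new row 2. The new tableau is [[1, 2], [6]].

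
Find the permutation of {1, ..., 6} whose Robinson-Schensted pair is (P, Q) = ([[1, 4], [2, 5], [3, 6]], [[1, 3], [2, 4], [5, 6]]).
3 2 6 5 1 4

Reverse RSK: for i = n, n-1, ..., 1, locate i in Q, remove the corresponding corner cell from P, and reverse-bump its entry up through P; the value ejected from row 1 is w(i).

So w = 3 2 6 5 1 4.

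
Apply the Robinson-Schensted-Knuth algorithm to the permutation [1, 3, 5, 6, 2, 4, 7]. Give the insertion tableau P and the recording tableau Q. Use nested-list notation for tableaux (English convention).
Insert each entry of the permutation into P by Schensted row insertion, recording in Q the position of each new cell.

Insert 1: appended to row 1. P = [[1]], Q = [[1]].
Insert 3: appended to row 1. P = [[1, 3]], Q = [[1, 2]].
Insert 5: appended to row 1. P = [[1, 3, 5]], Q = [[1, 2, 3]].
Insert 6: appended to row 1. P = [[1, 3, 5, 6]], Q = [[1, 2, 3, 4]].
Insert 2: 2 bumps 3 from row 1; 3 starts row 2. P = [[1, 2, 5, 6], [3]], Q = [[1, 2, 3, 4], [5]].
Insert 4: 4 bumps 5 from row 1; 5 appends to row 2. P = [[1, 2, 4, 6], [3, 5]], Q = [[1, 2, 3, 4], [5, 6]].
Insert 7: appended to row 1. P = [[1, 2, 4, 6, 7], [3, 5]], Q = [[1, 2, 3, 4, 7], [5, 6]].

So P = [[1, 2, 4, 6, 7], [3, 5]], Q = [[1, 2, 3, 4, 7], [5, 6]].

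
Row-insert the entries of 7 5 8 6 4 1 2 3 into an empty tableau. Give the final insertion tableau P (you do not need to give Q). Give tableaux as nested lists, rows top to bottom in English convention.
P = [[1, 2, 3], [4, 6], [5, 8], [7]]

After inserting 7: P = [[7]].
After inserting 5: P = [[5], [7]].
After inserting 8: P = [[5, 8], [7]].
After inserting 6: P = [[5, 6], [7, 8]].
After inserting 4: P = [[4, 6], [5, 8], [7]].
After inserting 1: P = [[1, 6], [4, 8], [5], [7]].
After inserting 2: P = [[1, 2], [4, 6], [5, 8], [7]].
After inserting 3: P = [[1, 2, 3], [4, 6], [5, 8], [7]].

So P = [[1, 2, 3], [4, 6], [5, 8], [7]].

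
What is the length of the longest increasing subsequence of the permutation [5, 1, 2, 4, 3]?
3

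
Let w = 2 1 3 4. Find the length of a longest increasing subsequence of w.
3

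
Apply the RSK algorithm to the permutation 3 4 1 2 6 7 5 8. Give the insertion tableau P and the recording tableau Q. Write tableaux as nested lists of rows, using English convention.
P = [[1, 2, 5, 7, 8], [3, 4, 6]], Q = [[1, 2, 5, 6, 8], [3, 4, 7]]

Insert each entry of the permutation into P by Schensted row insertion, recording in Q the position of each new cell.

Insert 3: appended to row 1. P = [[3]].
Insert 4: appended to row 1. P = [[3, 4]].
Insert 1: 1 bumps 3 from row 1; 3 starts row 2. P = [[1, 4], [3]].
Insert 2: 2 bumps 4 from row 1; 4 appends to row 2. P = [[1, 2], [3, 4]].
Insert 6: appended to row 1. P = [[1, 2, 6], [3, 4]].
Insert 7: appended to row 1. P = [[1, 2, 6, 7], [3, 4]].
Insert 5: 5 bumps 6 from row 1; 6 appends to row 2. P = [[1, 2, 5, 7], [3, 4, 6]].
Insert 8: appended to row 1. P = [[1, 2, 5, 7, 8], [3, 4, 6]].

So P = [[1, 2, 5, 7, 8], [3, 4, 6]], Q = [[1, 2, 5, 6, 8], [3, 4, 7]].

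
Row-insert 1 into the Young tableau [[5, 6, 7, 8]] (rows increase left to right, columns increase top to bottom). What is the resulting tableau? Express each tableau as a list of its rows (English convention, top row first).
[[1, 6, 7, 8], [5]]

In row 1, 1 replaces 5 (the leftmost entry greater than 1); 5 is bumped to row 2. 5 starts a new row 2. The new tableau is [[1, 6, 7, 8], [5]].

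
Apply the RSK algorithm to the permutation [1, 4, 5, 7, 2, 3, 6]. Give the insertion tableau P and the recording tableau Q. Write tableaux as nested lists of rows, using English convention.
Insert each entry of the permutation into P by Schensted row insertion, recording in Q the position of each new cell.

After inserting 1: P = [[1]].
After inserting 4: P = [[1, 4]].
After inserting 5: P = [[1, 4, 5]].
After inserting 7: P = [[1, 4, 5, 7]].
After inserting 2: P = [[1, 2, 5, 7], [4]].
After inserting 3: P = [[1, 2, 3, 7], [4, 5]].
After inserting 6: P = [[1, 2, 3, 6], [4, 5, 7]].

So P = [[1, 2, 3, 6], [4, 5, 7]], Q = [[1, 2, 3, 4], [5, 6, 7]].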